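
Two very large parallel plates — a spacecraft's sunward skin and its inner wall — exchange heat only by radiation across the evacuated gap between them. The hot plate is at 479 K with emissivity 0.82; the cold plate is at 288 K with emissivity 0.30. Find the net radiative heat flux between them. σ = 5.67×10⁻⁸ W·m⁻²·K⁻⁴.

For two infinite grey parallel plates, q = σ(T₁⁴ − T₂⁴)/(1/ε₁ + 1/ε₂ − 1).
T₁⁴ − T₂⁴ = 5.264×10¹⁰ − 6.880×10⁹ = 4.576×10¹⁰ K⁴.
1/ε₁ + 1/ε₂ − 1 = 1.220 + 3.333 − 1 = 3.553.
q = 5.67×10⁻⁸ × 4.576×10¹⁰ / 3.553.

q ≈ 730 W/m²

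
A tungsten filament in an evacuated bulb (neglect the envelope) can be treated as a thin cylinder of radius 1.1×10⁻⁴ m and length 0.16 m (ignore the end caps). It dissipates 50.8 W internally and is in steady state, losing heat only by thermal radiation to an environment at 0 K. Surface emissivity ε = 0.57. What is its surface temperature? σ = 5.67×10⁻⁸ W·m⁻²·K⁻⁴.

Steady state: internal power = radiated power, P = εσA T⁴.
Radiating area A = 2πrL = 1.106×10⁻⁴ m².
T⁴ = P/(εσA) = 50.8/(0.57·5.67×10⁻⁸·1.106×10⁻⁴) = 1.421×10¹³ K⁴.
T = (1.421×10¹³)^(1/4).

T ≈ 1940 K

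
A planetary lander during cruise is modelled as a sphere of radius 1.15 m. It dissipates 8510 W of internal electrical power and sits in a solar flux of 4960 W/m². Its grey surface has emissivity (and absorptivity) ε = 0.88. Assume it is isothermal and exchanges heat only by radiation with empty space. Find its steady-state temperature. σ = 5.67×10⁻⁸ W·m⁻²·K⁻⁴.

At steady state, absorbed solar power + internal power = radiated power.
Absorbed: α·S·A_cross = 0.88·4960·4.155 = 18130 W (cross-section πr²).
Total input = 18130 + 8510 = 26640 W.
Radiated: εσ·A_surf·T⁴ with A_surf = 4πr² = 16.62 m².
T⁴ = 26640/(0.88·5.67×10⁻⁸·16.62) = 3.213×10¹⁰ K⁴.

T ≈ 423 K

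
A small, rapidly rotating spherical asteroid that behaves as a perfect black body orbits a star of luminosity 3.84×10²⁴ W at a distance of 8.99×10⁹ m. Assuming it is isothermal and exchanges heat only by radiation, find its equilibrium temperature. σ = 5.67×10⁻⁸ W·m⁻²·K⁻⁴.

T ≈ 359 K

First find the stellar flux at distance d: S = L/(4πd²) = 3.84×10²⁴/(4π·(8.99×10⁹)²) = 3781 W/m².
For an isothermal sphere, absorbed (1−a)S·πr² = emitted σ·4πr²·T⁴, so T⁴ = (1−a)S/(4σ).
T⁴ = 1.00·3781/(4·5.67×10⁻⁸) = 1.667×10¹⁰ K⁴.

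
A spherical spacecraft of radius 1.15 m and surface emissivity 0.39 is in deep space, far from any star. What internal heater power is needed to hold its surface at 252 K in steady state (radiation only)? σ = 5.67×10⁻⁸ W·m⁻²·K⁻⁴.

P ≈ 1480 W

P = εσ·4πr²·T⁴.
4πr² = 16.62 m²; T⁴ = 4.033×10⁹ K⁴.
P = 0.39·5.67×10⁻⁸·16.62·4.033×10⁹.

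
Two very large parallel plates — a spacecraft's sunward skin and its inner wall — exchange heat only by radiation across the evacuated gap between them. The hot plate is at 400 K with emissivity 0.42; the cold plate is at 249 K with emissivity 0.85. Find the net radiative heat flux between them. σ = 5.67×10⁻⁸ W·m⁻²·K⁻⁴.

For two infinite grey parallel plates, q = σ(T₁⁴ − T₂⁴)/(1/ε₁ + 1/ε₂ − 1).
T₁⁴ − T₂⁴ = 2.560×10¹⁰ − 3.844×10⁹ = 2.176×10¹⁰ K⁴.
1/ε₁ + 1/ε₂ − 1 = 2.381 + 1.176 − 1 = 2.557.
q = 5.67×10⁻⁸ × 2.176×10¹⁰ / 2.557.

q ≈ 482 W/m²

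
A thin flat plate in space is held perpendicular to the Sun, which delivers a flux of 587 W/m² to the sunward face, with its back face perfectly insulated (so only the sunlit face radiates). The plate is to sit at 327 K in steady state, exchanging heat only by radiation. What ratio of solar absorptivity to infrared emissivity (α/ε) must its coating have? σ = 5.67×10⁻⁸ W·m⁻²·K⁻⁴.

α/ε ≈ 1.10

Balance: αS·A = εσ·1A·T⁴ ⇒ α/ε = σT⁴/S.
α/ε = 5.67×10⁻⁸·(327)⁴/587 = 5.67×10⁻⁸·1.143×10¹⁰/587.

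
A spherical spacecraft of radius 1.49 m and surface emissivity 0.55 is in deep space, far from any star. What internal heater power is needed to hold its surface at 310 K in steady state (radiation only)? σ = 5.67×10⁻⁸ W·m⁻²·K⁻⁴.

P ≈ 8030 W

P = εσ·4πr²·T⁴.
4πr² = 27.90 m²; T⁴ = 9.235×10⁹ K⁴.
P = 0.55·5.67×10⁻⁸·27.90·9.235×10⁹.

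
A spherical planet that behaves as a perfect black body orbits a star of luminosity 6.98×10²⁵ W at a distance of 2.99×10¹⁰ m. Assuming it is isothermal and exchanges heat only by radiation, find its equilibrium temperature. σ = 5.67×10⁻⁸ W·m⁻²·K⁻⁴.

First find the stellar flux at distance d: S = L/(4πd²) = 6.98×10²⁵/(4π·(2.99×10¹⁰)²) = 6213 W/m².
For an isothermal sphere, absorbed (1−a)S·πr² = emitted σ·4πr²·T⁴, so T⁴ = (1−a)S/(4σ).
T⁴ = 1.00·6213/(4·5.67×10⁻⁸) = 2.739×10¹⁰ K⁴.

T ≈ 407 K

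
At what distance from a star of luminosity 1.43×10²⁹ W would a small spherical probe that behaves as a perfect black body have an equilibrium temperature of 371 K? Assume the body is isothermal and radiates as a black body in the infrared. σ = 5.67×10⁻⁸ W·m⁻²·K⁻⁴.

d ≈ 1.63×10¹² m

For an isothermal black-emitting sphere, (1−a)S·πr² = σ·4πr²·T⁴ ⇒ S = 4σT⁴/(1−a).
S = 4·5.67×10⁻⁸·(371)⁴/1.00 = 4297 W/m².
Flux falls as S = L/(4πd²), so d = √(L/(4πS)) = √(1.43×10²⁹/(4π·4297)).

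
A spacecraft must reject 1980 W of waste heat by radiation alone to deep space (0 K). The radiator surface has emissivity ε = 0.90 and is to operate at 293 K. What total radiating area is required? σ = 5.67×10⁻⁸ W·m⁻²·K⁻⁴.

A ≈ 5.26 m²

P = εσA T⁴ ⇒ A = P/(εσT⁴).
T⁴ = 7.370×10⁹ K⁴.
A = 1980/(0.90 × 5.67×10⁻⁸ × 7.370×10⁹).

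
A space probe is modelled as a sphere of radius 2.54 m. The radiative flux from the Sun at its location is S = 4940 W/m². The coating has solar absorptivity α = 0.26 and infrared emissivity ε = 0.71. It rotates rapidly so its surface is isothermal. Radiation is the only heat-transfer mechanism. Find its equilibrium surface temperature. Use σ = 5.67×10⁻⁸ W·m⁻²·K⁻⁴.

T ≈ 299 K

At equilibrium, absorbed power = emitted power.
Absorbing cross-section = πr² = 20.27 m²; emitting surface = 4πr² = 81.07 m² (ratio 4).
αS·A_cross = εσ·A_surf·T⁴  ⇒  T⁴ = αS/(ε·4σ).
T⁴ = 0.260·4940/(0.71·4·5.67×10⁻⁸) = 7.976×10⁹ K⁴.
T = (7.976×10⁹)^(1/4).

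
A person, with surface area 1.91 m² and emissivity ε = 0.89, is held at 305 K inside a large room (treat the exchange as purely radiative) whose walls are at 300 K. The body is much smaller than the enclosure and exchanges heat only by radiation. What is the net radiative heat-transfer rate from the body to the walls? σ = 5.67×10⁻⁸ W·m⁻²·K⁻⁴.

For a small grey body in a large enclosure: P_net = εσA(T_body⁴ − T_wall⁴).
A = 1.91 m²; T_body⁴ − T_wall⁴ = 8.654×10⁹ − 8.100×10⁹ = 5.537×10⁸ K⁴.
|P_net| = 0.89·5.67×10⁻⁸·1.910·5.537×10⁸.

P_net ≈ 53.4 W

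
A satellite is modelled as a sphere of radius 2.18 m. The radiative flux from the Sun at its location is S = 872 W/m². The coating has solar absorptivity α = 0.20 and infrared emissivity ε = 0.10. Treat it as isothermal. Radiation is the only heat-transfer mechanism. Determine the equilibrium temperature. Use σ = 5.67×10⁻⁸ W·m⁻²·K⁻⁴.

T ≈ 296 K

At equilibrium, absorbed power = emitted power.
Absorbing cross-section = πr² = 14.93 m²; emitting surface = 4πr² = 59.72 m² (ratio 4).
αS·A_cross = εσ·A_surf·T⁴  ⇒  T⁴ = αS/(ε·4σ).
T⁴ = 0.200·872/(0.10·4·5.67×10⁻⁸) = 7.690×10⁹ K⁴.
T = (7.690×10⁹)^(1/4).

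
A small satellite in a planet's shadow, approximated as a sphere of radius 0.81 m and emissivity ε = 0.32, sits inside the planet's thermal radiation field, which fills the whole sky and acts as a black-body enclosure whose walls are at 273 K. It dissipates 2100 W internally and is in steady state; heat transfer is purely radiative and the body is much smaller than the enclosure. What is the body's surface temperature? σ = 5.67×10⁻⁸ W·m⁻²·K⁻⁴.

For a small grey body in a large enclosure, net radiated power = εσA(T⁴ − T_w⁴).
Steady state: P = εσA(T⁴ − T_w⁴) with A = 4πr² = 8.245 m².
T⁴ = P/(εσA) + T_w⁴ = 2100/(0.32·5.67×10⁻⁸·8.245) + (273)⁴
    = 1.404×10¹⁰ + 5.555×10⁹ = 1.959×10¹⁰ K⁴.

T ≈ 374 K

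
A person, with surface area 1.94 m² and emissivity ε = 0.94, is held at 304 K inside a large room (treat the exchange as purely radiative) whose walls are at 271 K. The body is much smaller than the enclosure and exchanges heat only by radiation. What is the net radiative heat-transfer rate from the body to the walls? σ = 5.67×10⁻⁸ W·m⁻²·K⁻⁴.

For a small grey body in a large enclosure: P_net = εσA(T_body⁴ − T_wall⁴).
A = 1.94 m²; T_body⁴ − T_wall⁴ = 8.541×10⁹ − 5.394×10⁹ = 3.147×10⁹ K⁴.
|P_net| = 0.94·5.67×10⁻⁸·1.940·3.147×10⁹.

P_net ≈ 325 W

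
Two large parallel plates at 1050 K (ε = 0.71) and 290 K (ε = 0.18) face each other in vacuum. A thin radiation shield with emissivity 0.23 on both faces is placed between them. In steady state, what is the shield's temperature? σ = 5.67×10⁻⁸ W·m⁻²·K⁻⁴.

In steady state the net flux on the hot side equals that on the cold side.
σ(T₁⁴−T_s⁴)/D₁ = σ(T_s⁴−T₂⁴)/D₂, with D₁ = 1/ε₁+1/ε_s−1 = 4.756, D₂ = 1/ε_s+1/ε₂−1 = 8.903.
Solve for T_s⁴: T_s⁴ = (D₂·T₁⁴ + D₁·T₂⁴)/(D₁+D₂) = 7.947×10¹¹ K⁴.

T_s ≈ 944 K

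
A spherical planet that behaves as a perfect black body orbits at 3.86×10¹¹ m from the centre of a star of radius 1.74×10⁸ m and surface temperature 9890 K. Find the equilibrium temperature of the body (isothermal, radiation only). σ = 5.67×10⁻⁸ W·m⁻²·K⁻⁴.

The star's surface emits σT_*⁴; at distance d the flux is S = σT_*⁴(R_*/d)².
S = 5.67×10⁻⁸·(9890)⁴·(1.74×10⁸/3.86×10¹¹)² = 110.2 W/m².
For an isothermal sphere T⁴ = (1−a)S/(4σ) = 4.860×10⁸ K⁴.

T ≈ 148 K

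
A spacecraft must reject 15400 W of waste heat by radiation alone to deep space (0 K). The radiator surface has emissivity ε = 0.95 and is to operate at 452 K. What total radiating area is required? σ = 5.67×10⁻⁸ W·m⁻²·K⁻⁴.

A ≈ 6.85 m²

P = εσA T⁴ ⇒ A = P/(εσT⁴).
T⁴ = 4.174×10¹⁰ K⁴.
A = 15400/(0.95 × 5.67×10⁻⁸ × 4.174×10¹⁰).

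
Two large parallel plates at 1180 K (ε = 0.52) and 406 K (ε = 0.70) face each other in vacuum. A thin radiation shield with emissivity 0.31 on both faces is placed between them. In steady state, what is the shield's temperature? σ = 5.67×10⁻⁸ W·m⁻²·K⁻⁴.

In steady state the net flux on the hot side equals that on the cold side.
σ(T₁⁴−T_s⁴)/D₁ = σ(T_s⁴−T₂⁴)/D₂, with D₁ = 1/ε₁+1/ε_s−1 = 4.149, D₂ = 1/ε_s+1/ε₂−1 = 3.654.
Solve for T_s⁴: T_s⁴ = (D₂·T₁⁴ + D₁·T₂⁴)/(D₁+D₂) = 9.224×10¹¹ K⁴.

T_s ≈ 980 K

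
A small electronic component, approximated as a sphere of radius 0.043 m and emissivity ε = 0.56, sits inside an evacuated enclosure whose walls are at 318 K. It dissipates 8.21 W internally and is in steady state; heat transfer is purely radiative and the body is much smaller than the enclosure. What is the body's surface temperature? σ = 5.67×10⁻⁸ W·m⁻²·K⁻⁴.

For a small grey body in a large enclosure, net radiated power = εσA(T⁴ − T_w⁴).
Steady state: P = εσA(T⁴ − T_w⁴) with A = 4πr² = 0.02324 m².
T⁴ = P/(εσA) + T_w⁴ = 8.21/(0.56·5.67×10⁻⁸·0.02324) + (318)⁴
    = 1.113×10¹⁰ + 1.023×10¹⁰ = 2.135×10¹⁰ K⁴.

T ≈ 382 K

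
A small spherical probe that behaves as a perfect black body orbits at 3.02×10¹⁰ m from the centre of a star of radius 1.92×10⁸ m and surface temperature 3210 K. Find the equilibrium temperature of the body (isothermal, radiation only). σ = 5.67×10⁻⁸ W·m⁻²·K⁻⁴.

T ≈ 181 K

The star's surface emits σT_*⁴; at distance d the flux is S = σT_*⁴(R_*/d)².
S = 5.67×10⁻⁸·(3210)⁴·(1.92×10⁸/3.02×10¹⁰)² = 243.3 W/m².
For an isothermal sphere T⁴ = (1−a)S/(4σ) = 1.073×10⁹ K⁴.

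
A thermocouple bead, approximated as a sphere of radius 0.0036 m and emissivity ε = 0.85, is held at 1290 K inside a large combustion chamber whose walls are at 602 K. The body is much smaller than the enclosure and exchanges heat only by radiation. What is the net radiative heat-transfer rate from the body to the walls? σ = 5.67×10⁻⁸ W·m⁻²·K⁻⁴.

For a small grey body in a large enclosure: P_net = εσA(T_body⁴ − T_wall⁴).
A = 4πr² = 1.629×10⁻⁴ m²; T_body⁴ − T_wall⁴ = 2.769×10¹² − 1.313×10¹¹ = 2.638×10¹² K⁴.
|P_net| = 0.85·5.67×10⁻⁸·1.629×10⁻⁴·2.638×10¹².

P_net ≈ 20.7 W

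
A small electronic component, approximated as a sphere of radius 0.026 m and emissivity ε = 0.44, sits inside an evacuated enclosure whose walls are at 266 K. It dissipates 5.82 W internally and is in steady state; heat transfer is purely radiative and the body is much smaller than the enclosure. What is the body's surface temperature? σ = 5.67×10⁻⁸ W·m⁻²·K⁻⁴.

T ≈ 424 K

For a small grey body in a large enclosure, net radiated power = εσA(T⁴ − T_w⁴).
Steady state: P = εσA(T⁴ − T_w⁴) with A = 4πr² = 0.008495 m².
T⁴ = P/(εσA) + T_w⁴ = 5.82/(0.44·5.67×10⁻⁸·0.008495) + (266)⁴
    = 2.746×10¹⁰ + 5.006×10⁹ = 3.247×10¹⁰ K⁴.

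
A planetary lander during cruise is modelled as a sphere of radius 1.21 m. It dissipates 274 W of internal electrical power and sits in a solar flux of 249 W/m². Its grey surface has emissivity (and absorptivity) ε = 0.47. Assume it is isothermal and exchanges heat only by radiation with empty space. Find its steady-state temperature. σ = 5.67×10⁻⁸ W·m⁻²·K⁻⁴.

T ≈ 202 K

At steady state, absorbed solar power + internal power = radiated power.
Absorbed: α·S·A_cross = 0.47·249·4.600 = 538.3 W (cross-section πr²).
Total input = 538.3 + 274 = 812.3 W.
Radiated: εσ·A_surf·T⁴ with A_surf = 4πr² = 18.40 m².
T⁴ = 812.3/(0.47·5.67×10⁻⁸·18.40) = 1.657×10⁹ K⁴.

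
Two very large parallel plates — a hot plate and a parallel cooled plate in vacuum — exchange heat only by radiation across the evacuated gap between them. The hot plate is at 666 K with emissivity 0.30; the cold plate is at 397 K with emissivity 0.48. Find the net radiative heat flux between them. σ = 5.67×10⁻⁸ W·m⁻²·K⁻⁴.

For two infinite grey parallel plates, q = σ(T₁⁴ − T₂⁴)/(1/ε₁ + 1/ε₂ − 1).
T₁⁴ − T₂⁴ = 1.967×10¹¹ − 2.484×10¹⁰ = 1.719×10¹¹ K⁴.
1/ε₁ + 1/ε₂ − 1 = 3.333 + 2.083 − 1 = 4.417.
q = 5.67×10⁻⁸ × 1.719×10¹¹ / 4.417.

q ≈ 2210 W/m²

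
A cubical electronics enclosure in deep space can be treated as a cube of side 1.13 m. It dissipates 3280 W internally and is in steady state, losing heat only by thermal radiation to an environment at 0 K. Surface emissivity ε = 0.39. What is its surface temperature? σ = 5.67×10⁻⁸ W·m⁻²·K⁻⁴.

Steady state: internal power = radiated power, P = εσA T⁴.
Radiating area A = 6L² = 7.661 m².
T⁴ = P/(εσA) = 3280/(0.39·5.67×10⁻⁸·7.661) = 1.936×10¹⁰ K⁴.
T = (1.936×10¹⁰)^(1/4).

T ≈ 373 K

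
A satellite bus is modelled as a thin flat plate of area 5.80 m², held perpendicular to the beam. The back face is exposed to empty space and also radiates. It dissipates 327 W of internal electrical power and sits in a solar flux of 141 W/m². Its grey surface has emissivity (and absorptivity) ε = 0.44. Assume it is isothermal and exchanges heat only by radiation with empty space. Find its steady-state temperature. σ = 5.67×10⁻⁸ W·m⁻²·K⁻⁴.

At steady state, absorbed solar power + internal power = radiated power.
Absorbed: α·S·A_cross = 0.44·141·5.800 = 359.8 W (cross-section A).
Total input = 359.8 + 327 = 686.8 W.
Radiated: εσ·A_surf·T⁴ with A_surf = 2A = 11.60 m².
T⁴ = 686.8/(0.44·5.67×10⁻⁸·11.60) = 2.373×10⁹ K⁴.

T ≈ 221 K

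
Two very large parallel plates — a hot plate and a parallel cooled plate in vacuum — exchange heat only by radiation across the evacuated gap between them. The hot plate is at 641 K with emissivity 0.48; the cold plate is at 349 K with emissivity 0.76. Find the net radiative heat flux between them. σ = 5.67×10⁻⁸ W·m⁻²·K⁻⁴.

q ≈ 3640 W/m²

For two infinite grey parallel plates, q = σ(T₁⁴ − T₂⁴)/(1/ε₁ + 1/ε₂ − 1).
T₁⁴ − T₂⁴ = 1.688×10¹¹ − 1.484×10¹⁰ = 1.540×10¹¹ K⁴.
1/ε₁ + 1/ε₂ − 1 = 2.083 + 1.316 − 1 = 2.399.
q = 5.67×10⁻⁸ × 1.540×10¹¹ / 2.399.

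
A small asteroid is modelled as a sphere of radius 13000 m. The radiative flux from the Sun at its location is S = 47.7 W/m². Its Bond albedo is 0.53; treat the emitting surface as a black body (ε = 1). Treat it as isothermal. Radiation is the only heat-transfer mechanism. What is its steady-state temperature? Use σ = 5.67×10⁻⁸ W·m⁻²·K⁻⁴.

At equilibrium, absorbed power = emitted power.
Absorbing cross-section = πr² = 5.309×10⁸ m²; emitting surface = 4πr² = 2.124×10⁹ m² (ratio 4).
(1−a)S·A_cross = εσ·A_surf·T⁴  ⇒  T⁴ = (1−a)S/(4σ).
T⁴ = 0.470·47.7/(4·5.67×10⁻⁸) = 9.885×10⁷ K⁴.
T = (9.885×10⁷)^(1/4).

T ≈ 99.7 K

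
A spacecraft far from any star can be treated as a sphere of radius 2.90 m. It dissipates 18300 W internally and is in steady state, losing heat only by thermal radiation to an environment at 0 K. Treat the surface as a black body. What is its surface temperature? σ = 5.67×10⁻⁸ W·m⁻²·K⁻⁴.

T ≈ 235 K

Steady state: internal power = radiated power, P = εσA T⁴.
Radiating area A = 4πr² = 105.7 m².
T⁴ = P/(εσA) = 18300/(1.0·5.67×10⁻⁸·105.7) = 3.054×10⁹ K⁴.
T = (3.054×10⁹)^(1/4).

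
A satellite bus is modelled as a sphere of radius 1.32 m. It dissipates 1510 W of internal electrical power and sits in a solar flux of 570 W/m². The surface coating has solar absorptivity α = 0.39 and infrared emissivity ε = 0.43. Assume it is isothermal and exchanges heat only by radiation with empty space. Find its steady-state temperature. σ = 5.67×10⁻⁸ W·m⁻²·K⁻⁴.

At steady state, absorbed solar power + internal power = radiated power.
Absorbed: α·S·A_cross = 0.39·570·5.474 = 1217 W (cross-section πr²).
Total input = 1217 + 1510 = 2727 W.
Radiated: εσ·A_surf·T⁴ with A_surf = 4πr² = 21.90 m².
T⁴ = 2727/(0.43·5.67×10⁻⁸·21.90) = 5.108×10⁹ K⁴.

T ≈ 267 K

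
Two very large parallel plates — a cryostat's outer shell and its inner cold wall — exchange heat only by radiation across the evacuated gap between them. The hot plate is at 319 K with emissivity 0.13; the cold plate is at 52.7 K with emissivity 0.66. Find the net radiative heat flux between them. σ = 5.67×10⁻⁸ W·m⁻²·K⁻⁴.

q ≈ 71.5 W/m²

For two infinite grey parallel plates, q = σ(T₁⁴ − T₂⁴)/(1/ε₁ + 1/ε₂ − 1).
T₁⁴ − T₂⁴ = 1.036×10¹⁰ − 7.713×10⁶ = 1.035×10¹⁰ K⁴.
1/ε₁ + 1/ε₂ − 1 = 7.692 + 1.515 − 1 = 8.207.
q = 5.67×10⁻⁸ × 1.035×10¹⁰ / 8.207.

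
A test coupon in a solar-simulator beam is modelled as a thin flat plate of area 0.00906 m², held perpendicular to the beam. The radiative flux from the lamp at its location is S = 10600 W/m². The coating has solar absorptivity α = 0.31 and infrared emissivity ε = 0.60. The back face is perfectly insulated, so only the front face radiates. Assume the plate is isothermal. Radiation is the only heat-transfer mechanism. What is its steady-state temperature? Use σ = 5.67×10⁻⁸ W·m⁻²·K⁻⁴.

At equilibrium, absorbed power = emitted power.
Absorbing cross-section = A = 0.009060 m²; emitting surface = A = 0.009060 m² (ratio 1).
αS·A_cross = εσ·A_surf·T⁴  ⇒  T⁴ = αS/(ε·1σ).
T⁴ = 0.310·10600/(0.60·1·5.67×10⁻⁸) = 9.659×10¹⁰ K⁴.
T = (9.659×10¹⁰)^(1/4).

T ≈ 557 K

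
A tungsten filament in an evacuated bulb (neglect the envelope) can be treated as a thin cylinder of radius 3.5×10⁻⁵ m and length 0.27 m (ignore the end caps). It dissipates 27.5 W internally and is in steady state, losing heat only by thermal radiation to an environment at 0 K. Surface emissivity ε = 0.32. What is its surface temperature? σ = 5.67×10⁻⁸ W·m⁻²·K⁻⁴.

T ≈ 2250 K

Steady state: internal power = radiated power, P = εσA T⁴.
Radiating area A = 2πrL = 5.938×10⁻⁵ m².
T⁴ = P/(εσA) = 27.5/(0.32·5.67×10⁻⁸·5.938×10⁻⁵) = 2.553×10¹³ K⁴.
T = (2.553×10¹³)^(1/4).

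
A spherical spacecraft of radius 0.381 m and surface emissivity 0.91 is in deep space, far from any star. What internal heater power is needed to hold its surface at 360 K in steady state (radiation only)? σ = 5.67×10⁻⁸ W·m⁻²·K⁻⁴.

P = εσ·4πr²·T⁴.
4πr² = 1.824 m²; T⁴ = 1.680×10¹⁰ K⁴.
P = 0.91·5.67×10⁻⁸·1.824·1.680×10¹⁰.

P ≈ 1580 W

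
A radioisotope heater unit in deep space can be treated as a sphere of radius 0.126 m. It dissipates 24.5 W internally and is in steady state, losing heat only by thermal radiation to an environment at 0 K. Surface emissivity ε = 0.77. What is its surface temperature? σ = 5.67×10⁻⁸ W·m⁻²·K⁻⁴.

Steady state: internal power = radiated power, P = εσA T⁴.
Radiating area A = 4πr² = 0.1995 m².
T⁴ = P/(εσA) = 24.5/(0.77·5.67×10⁻⁸·0.1995) = 2.813×10⁹ K⁴.
T = (2.813×10⁹)^(1/4).

T ≈ 230 K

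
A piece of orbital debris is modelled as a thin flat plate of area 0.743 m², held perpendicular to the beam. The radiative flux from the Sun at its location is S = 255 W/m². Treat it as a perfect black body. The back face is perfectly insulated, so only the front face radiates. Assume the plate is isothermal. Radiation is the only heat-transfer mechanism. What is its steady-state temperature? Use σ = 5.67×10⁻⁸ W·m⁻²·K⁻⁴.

At equilibrium, absorbed power = emitted power.
Absorbing cross-section = A = 0.7430 m²; emitting surface = A = 0.7430 m² (ratio 1).
S·A_cross = εσ·A_surf·T⁴  ⇒  T⁴ = S/(1σ).
T⁴ = 1.00·255/(1·5.67×10⁻⁸) = 4.497×10⁹ K⁴.
T = (4.497×10⁹)^(1/4).

T ≈ 259 K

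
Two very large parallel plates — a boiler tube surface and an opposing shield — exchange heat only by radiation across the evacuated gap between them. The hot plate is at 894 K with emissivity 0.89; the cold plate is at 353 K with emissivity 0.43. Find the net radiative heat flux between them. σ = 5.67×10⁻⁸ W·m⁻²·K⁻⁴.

For two infinite grey parallel plates, q = σ(T₁⁴ − T₂⁴)/(1/ε₁ + 1/ε₂ − 1).
T₁⁴ − T₂⁴ = 6.388×10¹¹ − 1.553×10¹⁰ = 6.233×10¹¹ K⁴.
1/ε₁ + 1/ε₂ − 1 = 1.124 + 2.326 − 1 = 2.449.
q = 5.67×10⁻⁸ × 6.233×10¹¹ / 2.449.

q ≈ 14400 W/m²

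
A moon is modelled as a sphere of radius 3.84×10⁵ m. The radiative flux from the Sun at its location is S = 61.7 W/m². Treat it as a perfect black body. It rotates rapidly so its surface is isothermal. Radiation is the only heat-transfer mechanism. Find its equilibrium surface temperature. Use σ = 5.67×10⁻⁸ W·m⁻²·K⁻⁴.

At equilibrium, absorbed power = emitted power.
Absorbing cross-section = πr² = 4.632×10¹¹ m²; emitting surface = 4πr² = 1.853×10¹² m² (ratio 4).
S·A_cross = εσ·A_surf·T⁴  ⇒  T⁴ = S/(4σ).
T⁴ = 1.00·61.7/(4·5.67×10⁻⁸) = 2.720×10⁸ K⁴.
T = (2.720×10⁸)^(1/4).

T ≈ 128 K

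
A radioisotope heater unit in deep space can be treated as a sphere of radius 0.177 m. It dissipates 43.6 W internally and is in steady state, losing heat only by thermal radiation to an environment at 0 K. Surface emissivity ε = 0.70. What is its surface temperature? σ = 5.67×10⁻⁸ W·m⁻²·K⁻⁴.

T ≈ 230 K

Steady state: internal power = radiated power, P = εσA T⁴.
Radiating area A = 4πr² = 0.3937 m².
T⁴ = P/(εσA) = 43.6/(0.70·5.67×10⁻⁸·0.3937) = 2.790×10⁹ K⁴.
T = (2.790×10⁹)^(1/4).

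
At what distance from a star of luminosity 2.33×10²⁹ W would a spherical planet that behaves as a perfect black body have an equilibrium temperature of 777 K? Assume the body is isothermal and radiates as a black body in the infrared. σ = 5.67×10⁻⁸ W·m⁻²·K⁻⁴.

d ≈ 4.74×10¹¹ m

For an isothermal black-emitting sphere, (1−a)S·πr² = σ·4πr²·T⁴ ⇒ S = 4σT⁴/(1−a).
S = 4·5.67×10⁻⁸·(777)⁴/1.00 = 82670 W/m².
Flux falls as S = L/(4πd²), so d = √(L/(4πS)) = √(2.33×10²⁹/(4π·82670)).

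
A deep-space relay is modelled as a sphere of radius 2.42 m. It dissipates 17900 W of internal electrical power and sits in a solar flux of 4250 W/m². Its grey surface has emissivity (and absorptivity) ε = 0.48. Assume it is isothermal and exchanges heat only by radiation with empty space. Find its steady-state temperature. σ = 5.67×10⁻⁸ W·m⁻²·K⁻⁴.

At steady state, absorbed solar power + internal power = radiated power.
Absorbed: α·S·A_cross = 0.48·4250·18.40 = 37530 W (cross-section πr²).
Total input = 37530 + 17900 = 55430 W.
Radiated: εσ·A_surf·T⁴ with A_surf = 4πr² = 73.59 m².
T⁴ = 55430/(0.48·5.67×10⁻⁸·73.59) = 2.768×10¹⁰ K⁴.

T ≈ 408 K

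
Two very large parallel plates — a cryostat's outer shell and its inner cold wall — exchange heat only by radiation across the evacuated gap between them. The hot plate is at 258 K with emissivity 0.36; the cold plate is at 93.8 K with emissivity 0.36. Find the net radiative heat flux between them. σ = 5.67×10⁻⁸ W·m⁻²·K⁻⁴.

For two infinite grey parallel plates, q = σ(T₁⁴ − T₂⁴)/(1/ε₁ + 1/ε₂ − 1).
T₁⁴ − T₂⁴ = 4.431×10⁹ − 7.741×10⁷ = 4.353×10⁹ K⁴.
1/ε₁ + 1/ε₂ − 1 = 2.778 + 2.778 − 1 = 4.556.
q = 5.67×10⁻⁸ × 4.353×10⁹ / 4.556.

q ≈ 54.2 W/m²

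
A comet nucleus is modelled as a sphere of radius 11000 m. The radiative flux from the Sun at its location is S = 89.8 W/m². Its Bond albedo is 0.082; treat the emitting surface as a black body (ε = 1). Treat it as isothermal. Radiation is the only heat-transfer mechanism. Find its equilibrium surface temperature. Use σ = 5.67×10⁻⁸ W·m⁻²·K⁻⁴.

At equilibrium, absorbed power = emitted power.
Absorbing cross-section = πr² = 3.801×10⁸ m²; emitting surface = 4πr² = 1.521×10⁹ m² (ratio 4).
(1−a)S·A_cross = εσ·A_surf·T⁴  ⇒  T⁴ = (1−a)S/(4σ).
T⁴ = 0.918·89.8/(4·5.67×10⁻⁸) = 3.635×10⁸ K⁴.
T = (3.635×10⁸)^(1/4).

T ≈ 138 K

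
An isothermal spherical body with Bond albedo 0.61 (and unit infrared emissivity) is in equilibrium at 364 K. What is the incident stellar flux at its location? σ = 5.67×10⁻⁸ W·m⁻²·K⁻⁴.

S ≈ 10200 W/m²

(1−a)S·πr² = σ·4πr²·T⁴ ⇒ S = 4σT⁴/(1−a).
S = 4·5.67×10⁻⁸·1.756×10¹⁰/0.390.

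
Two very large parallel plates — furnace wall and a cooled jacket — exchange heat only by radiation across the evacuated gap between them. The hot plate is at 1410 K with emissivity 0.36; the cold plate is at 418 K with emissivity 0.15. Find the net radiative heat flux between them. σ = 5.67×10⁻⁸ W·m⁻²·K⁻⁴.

For two infinite grey parallel plates, q = σ(T₁⁴ − T₂⁴)/(1/ε₁ + 1/ε₂ − 1).
T₁⁴ − T₂⁴ = 3.953×10¹² − 3.053×10¹⁰ = 3.922×10¹² K⁴.
1/ε₁ + 1/ε₂ − 1 = 2.778 + 6.667 − 1 = 8.444.
q = 5.67×10⁻⁸ × 3.922×10¹² / 8.444.

q ≈ 26300 W/m²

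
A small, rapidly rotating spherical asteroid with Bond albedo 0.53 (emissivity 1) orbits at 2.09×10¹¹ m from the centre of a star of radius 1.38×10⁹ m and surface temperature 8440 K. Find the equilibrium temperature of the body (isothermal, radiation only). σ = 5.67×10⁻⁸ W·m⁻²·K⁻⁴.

T ≈ 402 K

The star's surface emits σT_*⁴; at distance d the flux is S = σT_*⁴(R_*/d)².
S = 5.67×10⁻⁸·(8440)⁴·(1.38×10⁹/2.09×10¹¹)² = 12540 W/m².
For an isothermal sphere T⁴ = (1−a)S/(4σ) = 2.599×10¹⁰ K⁴.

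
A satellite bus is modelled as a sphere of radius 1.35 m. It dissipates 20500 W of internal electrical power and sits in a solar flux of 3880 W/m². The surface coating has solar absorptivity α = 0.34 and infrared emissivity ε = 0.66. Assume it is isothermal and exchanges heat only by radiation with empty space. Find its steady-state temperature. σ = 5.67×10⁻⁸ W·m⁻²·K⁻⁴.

At steady state, absorbed solar power + internal power = radiated power.
Absorbed: α·S·A_cross = 0.34·3880·5.726 = 7553 W (cross-section πr²).
Total input = 7553 + 20500 = 28050 W.
Radiated: εσ·A_surf·T⁴ with A_surf = 4πr² = 22.90 m².
T⁴ = 28050/(0.66·5.67×10⁻⁸·22.90) = 3.273×10¹⁰ K⁴.

T ≈ 425 K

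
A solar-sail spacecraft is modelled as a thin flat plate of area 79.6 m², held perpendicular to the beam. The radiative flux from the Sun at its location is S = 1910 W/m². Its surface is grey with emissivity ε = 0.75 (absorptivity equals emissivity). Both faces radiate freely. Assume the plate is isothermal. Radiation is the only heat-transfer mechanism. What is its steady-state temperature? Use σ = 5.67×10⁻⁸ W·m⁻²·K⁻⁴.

At equilibrium, absorbed power = emitted power.
Absorbing cross-section = A = 79.60 m²; emitting surface = 2A = 159.2 m² (ratio 2).
εS·A_cross = εσ·A_surf·T⁴  ⇒  T⁴ = S/(2σ)   (ε cancels).
T⁴ = 1910/(2·5.67×10⁻⁸) = 1.684×10¹⁰ K⁴.
T = (1.684×10¹⁰)^(1/4).

T ≈ 360 K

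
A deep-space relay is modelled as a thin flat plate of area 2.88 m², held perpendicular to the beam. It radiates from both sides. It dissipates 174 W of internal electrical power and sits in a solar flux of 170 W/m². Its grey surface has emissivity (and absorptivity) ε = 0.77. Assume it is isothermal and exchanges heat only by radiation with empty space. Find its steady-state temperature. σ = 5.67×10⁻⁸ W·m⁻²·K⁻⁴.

At steady state, absorbed solar power + internal power = radiated power.
Absorbed: α·S·A_cross = 0.77·170·2.880 = 377.0 W (cross-section A).
Total input = 377.0 + 174 = 551.0 W.
Radiated: εσ·A_surf·T⁴ with A_surf = 2A = 5.760 m².
T⁴ = 551.0/(0.77·5.67×10⁻⁸·5.760) = 2.191×10⁹ K⁴.

T ≈ 216 K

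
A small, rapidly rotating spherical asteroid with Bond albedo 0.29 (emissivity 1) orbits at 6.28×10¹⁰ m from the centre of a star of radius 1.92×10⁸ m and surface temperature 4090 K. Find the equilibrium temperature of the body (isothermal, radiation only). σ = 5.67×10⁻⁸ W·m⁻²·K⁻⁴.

T ≈ 147 K

The star's surface emits σT_*⁴; at distance d the flux is S = σT_*⁴(R_*/d)².
S = 5.67×10⁻⁸·(4090)⁴·(1.92×10⁸/6.28×10¹⁰)² = 148.3 W/m².
For an isothermal sphere T⁴ = (1−a)S/(4σ) = 4.643×10⁸ K⁴.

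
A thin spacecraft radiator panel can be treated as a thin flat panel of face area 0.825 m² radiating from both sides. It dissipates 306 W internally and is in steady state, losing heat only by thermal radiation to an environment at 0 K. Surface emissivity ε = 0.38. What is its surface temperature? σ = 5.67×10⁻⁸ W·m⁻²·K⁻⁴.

Steady state: internal power = radiated power, P = εσA T⁴.
Radiating area A = 2·0.825 = 1.650 m².
T⁴ = P/(εσA) = 306/(0.38·5.67×10⁻⁸·1.650) = 8.607×10⁹ K⁴.
T = (8.607×10⁹)^(1/4).

T ≈ 305 K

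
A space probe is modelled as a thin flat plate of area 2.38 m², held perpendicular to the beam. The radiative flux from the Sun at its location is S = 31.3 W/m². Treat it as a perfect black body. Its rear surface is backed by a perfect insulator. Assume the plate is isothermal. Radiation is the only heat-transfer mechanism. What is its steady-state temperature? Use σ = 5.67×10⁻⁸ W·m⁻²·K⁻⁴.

At equilibrium, absorbed power = emitted power.
Absorbing cross-section = A = 2.380 m²; emitting surface = A = 2.380 m² (ratio 1).
S·A_cross = εσ·A_surf·T⁴  ⇒  T⁴ = S/(1σ).
T⁴ = 1.00·31.3/(1·5.67×10⁻⁸) = 5.520×10⁸ K⁴.
T = (5.520×10⁸)^(1/4).

T ≈ 153 K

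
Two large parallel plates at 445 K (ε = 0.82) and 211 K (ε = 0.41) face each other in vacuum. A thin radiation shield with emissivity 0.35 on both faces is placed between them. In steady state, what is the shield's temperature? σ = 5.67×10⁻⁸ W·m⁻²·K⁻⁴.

T_s ≈ 392 K

In steady state the net flux on the hot side equals that on the cold side.
σ(T₁⁴−T_s⁴)/D₁ = σ(T_s⁴−T₂⁴)/D₂, with D₁ = 1/ε₁+1/ε_s−1 = 3.077, D₂ = 1/ε_s+1/ε₂−1 = 4.296.
Solve for T_s⁴: T_s⁴ = (D₂·T₁⁴ + D₁·T₂⁴)/(D₁+D₂) = 2.368×10¹⁰ K⁴.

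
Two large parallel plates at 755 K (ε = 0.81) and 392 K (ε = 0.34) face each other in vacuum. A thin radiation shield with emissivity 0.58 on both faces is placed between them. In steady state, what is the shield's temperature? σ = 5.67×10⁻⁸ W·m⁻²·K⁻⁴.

T_s ≈ 685 K

In steady state the net flux on the hot side equals that on the cold side.
σ(T₁⁴−T_s⁴)/D₁ = σ(T_s⁴−T₂⁴)/D₂, with D₁ = 1/ε₁+1/ε_s−1 = 1.959, D₂ = 1/ε_s+1/ε₂−1 = 3.665.
Solve for T_s⁴: T_s⁴ = (D₂·T₁⁴ + D₁·T₂⁴)/(D₁+D₂) = 2.200×10¹¹ K⁴.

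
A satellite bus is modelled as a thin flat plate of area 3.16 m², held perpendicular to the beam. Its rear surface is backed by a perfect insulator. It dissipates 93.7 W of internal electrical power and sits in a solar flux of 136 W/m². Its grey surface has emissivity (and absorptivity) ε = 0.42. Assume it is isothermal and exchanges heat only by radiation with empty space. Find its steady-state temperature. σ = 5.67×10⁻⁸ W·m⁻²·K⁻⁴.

T ≈ 246 K

At steady state, absorbed solar power + internal power = radiated power.
Absorbed: α·S·A_cross = 0.42·136·3.160 = 180.5 W (cross-section A).
Total input = 180.5 + 93.7 = 274.2 W.
Radiated: εσ·A_surf·T⁴ with A_surf = A = 3.160 m².
T⁴ = 274.2/(0.42·5.67×10⁻⁸·3.160) = 3.644×10⁹ K⁴.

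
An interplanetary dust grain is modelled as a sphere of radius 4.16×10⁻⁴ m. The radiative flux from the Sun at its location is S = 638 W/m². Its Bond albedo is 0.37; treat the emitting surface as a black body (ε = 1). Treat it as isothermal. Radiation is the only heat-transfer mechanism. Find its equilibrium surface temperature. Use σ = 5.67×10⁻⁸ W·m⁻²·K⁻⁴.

At equilibrium, absorbed power = emitted power.
Absorbing cross-section = πr² = 5.437×10⁻⁷ m²; emitting surface = 4πr² = 2.175×10⁻⁶ m² (ratio 4).
(1−a)S·A_cross = εσ·A_surf·T⁴  ⇒  T⁴ = (1−a)S/(4σ).
T⁴ = 0.630·638/(4·5.67×10⁻⁸) = 1.772×10⁹ K⁴.
T = (1.772×10⁹)^(1/4).

T ≈ 205 K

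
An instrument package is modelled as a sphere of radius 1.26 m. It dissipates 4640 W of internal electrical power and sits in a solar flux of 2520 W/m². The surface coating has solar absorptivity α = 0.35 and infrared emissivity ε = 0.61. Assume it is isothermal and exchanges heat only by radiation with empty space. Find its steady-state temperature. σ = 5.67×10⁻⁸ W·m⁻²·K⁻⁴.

At steady state, absorbed solar power + internal power = radiated power.
Absorbed: α·S·A_cross = 0.35·2520·4.988 = 4399 W (cross-section πr²).
Total input = 4399 + 4640 = 9039 W.
Radiated: εσ·A_surf·T⁴ with A_surf = 4πr² = 19.95 m².
T⁴ = 9039/(0.61·5.67×10⁻⁸·19.95) = 1.310×10¹⁰ K⁴.

T ≈ 338 K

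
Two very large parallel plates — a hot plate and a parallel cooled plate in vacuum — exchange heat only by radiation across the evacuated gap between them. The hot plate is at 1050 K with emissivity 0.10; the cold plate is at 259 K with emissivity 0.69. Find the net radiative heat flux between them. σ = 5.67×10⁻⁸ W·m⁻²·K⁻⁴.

For two infinite grey parallel plates, q = σ(T₁⁴ − T₂⁴)/(1/ε₁ + 1/ε₂ − 1).
T₁⁴ − T₂⁴ = 1.216×10¹² − 4.500×10⁹ = 1.211×10¹² K⁴.
1/ε₁ + 1/ε₂ − 1 = 10.00 + 1.449 − 1 = 10.45.
q = 5.67×10⁻⁸ × 1.211×10¹² / 10.45.

q ≈ 6570 W/m²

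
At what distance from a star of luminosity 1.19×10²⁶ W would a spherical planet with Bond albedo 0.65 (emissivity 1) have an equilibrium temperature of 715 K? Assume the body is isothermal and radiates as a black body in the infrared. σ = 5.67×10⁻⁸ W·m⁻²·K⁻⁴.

d ≈ 7.48×10⁹ m

For an isothermal black-emitting sphere, (1−a)S·πr² = σ·4πr²·T⁴ ⇒ S = 4σT⁴/(1−a).
S = 4·5.67×10⁻⁸·(715)⁴/0.350 = 1.694×10⁵ W/m².
Flux falls as S = L/(4πd²), so d = √(L/(4πS)) = √(1.19×10²⁶/(4π·1.694×10⁵)).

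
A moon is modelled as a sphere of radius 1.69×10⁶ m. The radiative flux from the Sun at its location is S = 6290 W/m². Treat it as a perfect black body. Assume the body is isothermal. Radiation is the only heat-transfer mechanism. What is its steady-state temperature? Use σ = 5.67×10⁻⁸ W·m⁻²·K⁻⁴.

T ≈ 408 K

At equilibrium, absorbed power = emitted power.
Absorbing cross-section = πr² = 8.973×10¹² m²; emitting surface = 4πr² = 3.589×10¹³ m² (ratio 4).
S·A_cross = εσ·A_surf·T⁴  ⇒  T⁴ = S/(4σ).
T⁴ = 1.00·6290/(4·5.67×10⁻⁸) = 2.773×10¹⁰ K⁴.
T = (2.773×10¹⁰)^(1/4).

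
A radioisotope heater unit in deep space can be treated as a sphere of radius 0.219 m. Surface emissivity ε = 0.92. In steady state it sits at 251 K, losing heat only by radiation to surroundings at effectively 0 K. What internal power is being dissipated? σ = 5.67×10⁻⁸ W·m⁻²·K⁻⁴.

P ≈ 125 W

Steady state: P = εσA T⁴.
A = 4πr² = 0.6027 m²; T⁴ = (251)⁴ = 3.969×10⁹ K⁴.
P = 0.92 × 5.67×10⁻⁸ × 0.6027 × 3.969×10⁹.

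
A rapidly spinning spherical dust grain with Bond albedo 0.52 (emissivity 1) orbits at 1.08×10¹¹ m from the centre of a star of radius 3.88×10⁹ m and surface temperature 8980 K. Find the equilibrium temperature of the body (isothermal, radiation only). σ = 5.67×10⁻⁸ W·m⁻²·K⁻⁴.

T ≈ 1000 K

The star's surface emits σT_*⁴; at distance d the flux is S = σT_*⁴(R_*/d)².
S = 5.67×10⁻⁸·(8980)⁴·(3.88×10⁹/1.08×10¹¹)² = 4.759×10⁵ W/m².
For an isothermal sphere T⁴ = (1−a)S/(4σ) = 1.007×10¹² K⁴.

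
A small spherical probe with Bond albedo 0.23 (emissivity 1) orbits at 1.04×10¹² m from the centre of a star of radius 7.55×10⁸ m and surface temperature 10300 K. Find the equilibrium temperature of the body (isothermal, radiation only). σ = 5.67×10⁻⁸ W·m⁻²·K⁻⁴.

T ≈ 184 K

The star's surface emits σT_*⁴; at distance d the flux is S = σT_*⁴(R_*/d)².
S = 5.67×10⁻⁸·(10300)⁴·(7.55×10⁸/1.04×10¹²)² = 336.3 W/m².
For an isothermal sphere T⁴ = (1−a)S/(4σ) = 1.142×10⁹ K⁴.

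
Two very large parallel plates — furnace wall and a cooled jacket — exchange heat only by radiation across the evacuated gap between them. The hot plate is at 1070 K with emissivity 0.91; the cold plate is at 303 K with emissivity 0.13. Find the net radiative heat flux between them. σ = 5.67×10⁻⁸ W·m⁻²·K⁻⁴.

For two infinite grey parallel plates, q = σ(T₁⁴ − T₂⁴)/(1/ε₁ + 1/ε₂ − 1).
T₁⁴ − T₂⁴ = 1.311×10¹² − 8.429×10⁹ = 1.302×10¹² K⁴.
1/ε₁ + 1/ε₂ − 1 = 1.099 + 7.692 − 1 = 7.791.
q = 5.67×10⁻⁸ × 1.302×10¹² / 7.791.

q ≈ 9480 W/m²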